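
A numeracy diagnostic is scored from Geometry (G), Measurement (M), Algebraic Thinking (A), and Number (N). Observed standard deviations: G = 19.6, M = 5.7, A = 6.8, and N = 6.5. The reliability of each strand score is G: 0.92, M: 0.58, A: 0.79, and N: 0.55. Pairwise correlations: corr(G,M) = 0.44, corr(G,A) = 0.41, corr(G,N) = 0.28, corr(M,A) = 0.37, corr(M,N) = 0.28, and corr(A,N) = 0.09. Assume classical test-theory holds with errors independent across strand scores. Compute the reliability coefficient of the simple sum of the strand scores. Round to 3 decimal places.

0.913

Var(G+M+A+N) = 19.6² + 5.7² + 6.8² + 6.5² + 2·[19.6·5.7·0.44 + 19.6·6.8·0.41 + 19.6·6.5·0.28 + 5.7·6.8·0.37 + 5.7·6.5·0.28 + 6.8·6.5·0.09] = 505.14 + 336.334 = 841.474.
Under uncorrelated errors the observed covariances equal the true-score covariances, so only the own-variance terms attenuate.
True-score variance = [19.6²·0.92 + 5.7²·0.58 + 6.8²·0.79 + 6.5²·0.55] + 336.334 = 432.039 + 336.334 = 768.372.
Reliability = 768.372 / 841.474 = 0.913.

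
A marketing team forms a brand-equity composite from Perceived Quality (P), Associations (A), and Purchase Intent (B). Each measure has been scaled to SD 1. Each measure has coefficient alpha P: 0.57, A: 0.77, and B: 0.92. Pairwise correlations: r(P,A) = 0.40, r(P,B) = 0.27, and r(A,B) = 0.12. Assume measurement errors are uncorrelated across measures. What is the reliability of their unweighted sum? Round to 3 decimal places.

Var(P+A+B) = 3 + 2·[0.40 + 0.27 + 0.12] = 3 + 1.58 = 4.58.
With uncorrelated errors the cross-covariances are all true-score covariance, so they carry over unchanged; only the diagonal terms shrink to ρᵢσᵢ².
True-score variance = [0.57 + 0.77 + 0.92] + 1.58 = 2.26 + 1.58 = 3.84.
Reliability = 3.84 / 4.58 = 0.838.

0.838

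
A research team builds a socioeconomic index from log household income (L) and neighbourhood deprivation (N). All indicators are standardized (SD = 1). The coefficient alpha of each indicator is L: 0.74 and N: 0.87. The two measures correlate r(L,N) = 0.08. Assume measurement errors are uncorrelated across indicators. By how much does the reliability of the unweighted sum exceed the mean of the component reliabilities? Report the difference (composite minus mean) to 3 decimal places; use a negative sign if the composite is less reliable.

0.014

Var(sum) = 2 + 0.16 = 2.16; true-score variance = 1.61 + 0.16 = 1.77; composite reliability = 0.8194.
Mean component reliability = 0.8050.
Difference = 0.8194 − 0.8050 = 0.014.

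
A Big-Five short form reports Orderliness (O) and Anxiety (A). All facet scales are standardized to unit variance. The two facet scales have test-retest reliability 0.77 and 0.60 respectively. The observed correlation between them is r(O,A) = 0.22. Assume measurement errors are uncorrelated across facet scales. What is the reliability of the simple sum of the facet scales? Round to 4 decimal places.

0.7418

Var(O+A) = 2 + 2·[0.22] = 2 + 0.44 = 2.44.
With uncorrelated errors the cross-covariances are all true-score covariance, so they carry over unchanged; only the diagonal terms shrink to ρᵢσᵢ².
True-score variance = [0.77 + 0.60] + 0.44 = 1.37 + 0.44 = 1.81.
Reliability = 1.81 / 2.44 = 0.7418.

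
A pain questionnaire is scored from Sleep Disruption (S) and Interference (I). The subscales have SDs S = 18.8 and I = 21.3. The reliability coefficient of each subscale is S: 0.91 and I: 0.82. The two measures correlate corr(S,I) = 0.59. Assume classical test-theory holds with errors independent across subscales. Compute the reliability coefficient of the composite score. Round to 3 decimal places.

0.911

Var(S+I) = 18.8² + 21.3² + 2·[18.8·21.3·0.59] = 807.13 + 472.519 = 1279.65.
Because errors are independent across components, Cov(Tᵢ,Tⱼ) = Cov(Xᵢ,Xⱼ); the off-diagonal part of the true-score variance is the same as above.
True-score variance = [18.8²·0.91 + 21.3²·0.82] + 472.519 = 693.656 + 472.519 = 1166.18.
Reliability = 1166.18 / 1279.65 = 0.911.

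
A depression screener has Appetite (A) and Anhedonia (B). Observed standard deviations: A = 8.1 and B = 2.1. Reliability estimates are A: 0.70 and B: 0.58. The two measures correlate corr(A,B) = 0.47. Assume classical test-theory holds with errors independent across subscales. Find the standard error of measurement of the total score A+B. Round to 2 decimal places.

4.64

Var(total) = 70.02 + 15.9894 = 86.0094.
True-score variance = 48.4848 + 15.9894 = 64.4742, so reliability = 0.7496.
Error variance = 86.0094 − 64.4742 = 21.5352; SEM = √21.5352 = 4.64.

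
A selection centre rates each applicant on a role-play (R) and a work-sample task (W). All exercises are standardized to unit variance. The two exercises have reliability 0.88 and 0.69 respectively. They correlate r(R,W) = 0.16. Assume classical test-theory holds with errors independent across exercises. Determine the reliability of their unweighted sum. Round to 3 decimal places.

0.815

Var(R+W) = 2 + 2·[0.16] = 2 + 0.32 = 2.32.
With uncorrelated errors the cross-covariances are all true-score covariance, so they carry over unchanged; only the diagonal terms shrink to ρᵢσᵢ².
True-score variance = [0.88 + 0.69] + 0.32 = 1.57 + 0.32 = 1.89.
Reliability = 1.89 / 2.32 = 0.815.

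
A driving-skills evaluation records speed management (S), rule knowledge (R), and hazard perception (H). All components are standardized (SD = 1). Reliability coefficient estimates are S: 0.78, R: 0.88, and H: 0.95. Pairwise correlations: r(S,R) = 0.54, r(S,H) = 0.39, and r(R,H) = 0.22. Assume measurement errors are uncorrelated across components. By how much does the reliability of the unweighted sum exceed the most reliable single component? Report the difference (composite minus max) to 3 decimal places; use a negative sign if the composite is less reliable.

-0.024

Var(sum) = 3 + 2.3 = 5.3; true-score variance = 2.61 + 2.3 = 4.91; composite reliability = 0.9264.
Max component reliability = 0.9500.
Difference = 0.9264 − 0.9500 = -0.024.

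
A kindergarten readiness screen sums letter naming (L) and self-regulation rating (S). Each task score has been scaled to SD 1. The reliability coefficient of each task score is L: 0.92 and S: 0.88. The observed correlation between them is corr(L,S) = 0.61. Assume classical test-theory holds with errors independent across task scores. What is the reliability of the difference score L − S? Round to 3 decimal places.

Var(L−S) = 1 + 1 − 2·0.61 = 2 − 1.22 = 0.78.
Under uncorrelated errors the observed covariances equal the true-score covariances, so only the own-variance terms attenuate.
True-score variance = [0.92 + 0.88] − 1.22 = 1.8 − 1.22 = 0.58.
Reliability = 0.58 / 0.78 = 0.744.

0.744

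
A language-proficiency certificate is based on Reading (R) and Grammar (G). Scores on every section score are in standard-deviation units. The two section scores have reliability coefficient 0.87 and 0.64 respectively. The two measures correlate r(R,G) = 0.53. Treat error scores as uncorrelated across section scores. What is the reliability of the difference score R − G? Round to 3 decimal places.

Var(R−G) = 1 + 1 − 2·0.53 = 2 − 1.06 = 0.94.
Because errors are independent across components, Cov(Tᵢ,Tⱼ) = Cov(Xᵢ,Xⱼ); the off-diagonal part of the true-score variance is the same as above.
True-score variance = [0.87 + 0.64] − 1.06 = 1.51 − 1.06 = 0.45.
Reliability = 0.45 / 0.94 = 0.479.

0.479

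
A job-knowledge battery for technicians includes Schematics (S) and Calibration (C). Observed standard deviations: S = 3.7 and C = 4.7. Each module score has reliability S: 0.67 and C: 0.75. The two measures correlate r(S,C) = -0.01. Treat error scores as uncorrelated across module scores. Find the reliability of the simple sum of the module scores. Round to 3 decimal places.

Var(S+C) = 3.7² + 4.7² + 2·[3.7·4.7·(-0.01)] = 35.78 − 0.3478 = 35.4322.
Because errors are independent across components, Cov(Tᵢ,Tⱼ) = Cov(Xᵢ,Xⱼ); the off-diagonal part of the true-score variance is the same as above.
True-score variance = [3.7²·0.67 + 4.7²·0.75] − 0.3478 = 25.7398 − 0.3478 = 25.392.
Reliability = 25.392 / 35.4322 = 0.717.

0.717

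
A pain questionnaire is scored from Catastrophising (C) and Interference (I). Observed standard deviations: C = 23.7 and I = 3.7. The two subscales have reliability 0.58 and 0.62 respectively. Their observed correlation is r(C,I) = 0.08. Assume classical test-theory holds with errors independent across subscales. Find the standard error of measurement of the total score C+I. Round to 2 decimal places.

Var(total) = 575.38 + 14.0304 = 589.41.
True-score variance = 334.268 + 14.0304 = 348.298, so reliability = 0.5909.
Error variance = 589.41 − 348.298 = 241.112; SEM = √241.112 = 15.53.

15.53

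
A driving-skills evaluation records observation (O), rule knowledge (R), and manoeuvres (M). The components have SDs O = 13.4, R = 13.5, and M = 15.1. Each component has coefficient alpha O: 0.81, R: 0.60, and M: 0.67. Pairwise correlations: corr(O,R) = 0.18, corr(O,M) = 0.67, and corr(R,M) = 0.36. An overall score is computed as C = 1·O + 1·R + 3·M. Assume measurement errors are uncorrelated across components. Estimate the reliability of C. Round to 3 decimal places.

Var(C) = 13.4² + 13.5² + 3²·15.1² + 2·[13.4·13.5·0.18 + 3·13.4·15.1·0.67 + 3·13.5·15.1·0.36] = 2413.9 + 1318.85 = 3732.75.
Because errors are independent across components, Cov(Tᵢ,Tⱼ) = Cov(Xᵢ,Xⱼ); the off-diagonal part of the true-score variance is the same as above.
True-score variance = [13.4²·0.81 + 13.5²·0.60 + 3²·15.1²·0.67] + 1318.85 = 1629.69 + 1318.85 = 2948.54.
Reliability = 2948.54 / 3732.75 = 0.790.

0.790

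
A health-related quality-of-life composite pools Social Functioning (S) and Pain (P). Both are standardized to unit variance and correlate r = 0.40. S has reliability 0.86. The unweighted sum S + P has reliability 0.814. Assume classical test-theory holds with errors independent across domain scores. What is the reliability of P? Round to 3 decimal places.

0.619

Var(S+P) = 2 + 2·0.40 = 2.800.
True-score variance = ρ_S + ρ_P + 2·0.40, so 0.814 = (0.86 + ρ_P + 0.80) / 2.800.
ρ_P = 0.814·2.800 − 0.86 − 0.80 = 0.619.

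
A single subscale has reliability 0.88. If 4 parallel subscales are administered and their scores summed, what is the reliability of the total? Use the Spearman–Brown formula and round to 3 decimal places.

0.967

ρ_k = kρ / (1 + (k−1)ρ) = 4·0.88 / (1 + 3·0.88) = 3.520 / 3.640 = 0.967.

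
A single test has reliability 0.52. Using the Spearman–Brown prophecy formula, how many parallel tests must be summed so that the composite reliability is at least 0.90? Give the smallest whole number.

k ≥ ρ*(1−ρ₁)/(ρ₁(1−ρ*)) = 0.90·0.48 / (0.52·0.10) = 8.308.
Smallest integer k = 9.

9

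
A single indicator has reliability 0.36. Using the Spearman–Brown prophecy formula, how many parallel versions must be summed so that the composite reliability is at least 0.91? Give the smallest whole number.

18

k ≥ ρ*(1−ρ₁)/(ρ₁(1−ρ*)) = 0.91·0.64 / (0.36·0.09) = 17.975.
Smallest integer k = 18.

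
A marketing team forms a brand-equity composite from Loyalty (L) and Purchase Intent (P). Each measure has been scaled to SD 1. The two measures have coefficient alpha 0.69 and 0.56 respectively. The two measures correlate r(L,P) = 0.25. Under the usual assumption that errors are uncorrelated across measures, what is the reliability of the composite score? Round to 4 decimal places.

Var(L+P) = 2 + 2·[0.25] = 2 + 0.5 = 2.5.
With uncorrelated errors the cross-covariances are all true-score covariance, so they carry over unchanged; only the diagonal terms shrink to ρᵢσᵢ².
True-score variance = [0.69 + 0.56] + 0.5 = 1.25 + 0.5 = 1.75.
Reliability = 1.75 / 2.5 = 0.7000.

0.7000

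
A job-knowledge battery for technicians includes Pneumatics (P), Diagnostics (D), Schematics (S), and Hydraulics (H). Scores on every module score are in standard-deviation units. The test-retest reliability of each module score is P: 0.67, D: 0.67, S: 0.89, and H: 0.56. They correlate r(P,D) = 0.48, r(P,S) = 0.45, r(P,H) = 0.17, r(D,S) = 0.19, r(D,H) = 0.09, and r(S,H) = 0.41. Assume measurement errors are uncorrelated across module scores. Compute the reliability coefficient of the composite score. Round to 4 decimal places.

Var(P+D+S+H) = 4 + 2·[0.48 + 0.45 + 0.17 + 0.19 + 0.09 + 0.41] = 4 + 3.58 = 7.58.
Because errors are independent across components, Cov(Tᵢ,Tⱼ) = Cov(Xᵢ,Xⱼ); the off-diagonal part of the true-score variance is the same as above.
True-score variance = [0.67 + 0.67 + 0.89 + 0.56] + 3.58 = 2.79 + 3.58 = 6.37.
Reliability = 6.37 / 7.58 = 0.8404.

0.8404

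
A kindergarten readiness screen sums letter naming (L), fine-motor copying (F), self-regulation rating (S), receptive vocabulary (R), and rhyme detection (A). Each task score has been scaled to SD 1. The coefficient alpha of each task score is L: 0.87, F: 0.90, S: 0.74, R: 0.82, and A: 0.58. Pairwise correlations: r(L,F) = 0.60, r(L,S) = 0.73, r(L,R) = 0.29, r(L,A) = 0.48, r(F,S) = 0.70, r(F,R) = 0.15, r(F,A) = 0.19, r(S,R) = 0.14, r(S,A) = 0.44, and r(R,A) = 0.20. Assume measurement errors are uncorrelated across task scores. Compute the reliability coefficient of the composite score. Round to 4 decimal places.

0.9151

Var(L+F+S+R+A) = 5 + 2·[0.60 + 0.73 + 0.29 + 0.48 + 0.70 + 0.15 + 0.19 + 0.14 + 0.44 + 0.20] = 5 + 7.84 = 12.84.
Because errors are independent across components, Cov(Tᵢ,Tⱼ) = Cov(Xᵢ,Xⱼ); the off-diagonal part of the true-score variance is the same as above.
True-score variance = [0.87 + 0.90 + 0.74 + 0.82 + 0.58] + 7.84 = 3.91 + 7.84 = 11.75.
Reliability = 11.75 / 12.84 = 0.9151.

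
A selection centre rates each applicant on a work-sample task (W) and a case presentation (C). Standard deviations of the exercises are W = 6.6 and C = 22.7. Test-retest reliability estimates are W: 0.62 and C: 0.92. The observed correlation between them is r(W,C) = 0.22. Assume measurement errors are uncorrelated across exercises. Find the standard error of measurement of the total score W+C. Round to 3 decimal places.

Var(total) = 558.85 + 65.9208 = 624.771.
True-score variance = 501.074 + 65.9208 = 566.995, so reliability = 0.9075.
Error variance = 624.771 − 566.995 = 57.776; SEM = √57.776 = 7.601.

7.601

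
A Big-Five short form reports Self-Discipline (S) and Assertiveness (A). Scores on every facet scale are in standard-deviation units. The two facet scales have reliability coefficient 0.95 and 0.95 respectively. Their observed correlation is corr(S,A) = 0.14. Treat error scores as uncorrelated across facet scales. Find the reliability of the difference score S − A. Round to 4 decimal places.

0.9419

Var(S−A) = 1 + 1 − 2·0.14 = 2 − 0.28 = 1.72.
Under uncorrelated errors the observed covariances equal the true-score covariances, so only the own-variance terms attenuate.
True-score variance = [0.95 + 0.95] − 0.28 = 1.9 − 0.28 = 1.62.
Reliability = 1.62 / 1.72 = 0.9419.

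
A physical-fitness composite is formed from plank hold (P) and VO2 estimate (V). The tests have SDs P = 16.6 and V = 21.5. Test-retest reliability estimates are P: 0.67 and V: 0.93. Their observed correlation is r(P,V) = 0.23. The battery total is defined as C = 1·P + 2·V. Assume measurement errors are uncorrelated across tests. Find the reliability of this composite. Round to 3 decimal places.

Var(C) = 16.6² + 2²·21.5² + 2·[2·16.6·21.5·0.23] = 2124.56 + 328.348 = 2452.91.
With uncorrelated errors the cross-covariances are all true-score covariance, so they carry over unchanged; only the diagonal terms shrink to ρᵢσᵢ².
True-score variance = [16.6²·0.67 + 2²·21.5²·0.93] + 328.348 = 1904.2 + 328.348 = 2232.54.
Reliability = 2232.54 / 2452.91 = 0.910.

0.910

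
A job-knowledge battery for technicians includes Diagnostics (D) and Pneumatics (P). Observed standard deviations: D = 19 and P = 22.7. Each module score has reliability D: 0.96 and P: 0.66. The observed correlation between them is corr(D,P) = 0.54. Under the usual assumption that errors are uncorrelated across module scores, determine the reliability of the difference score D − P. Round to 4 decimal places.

Var(D−P) = 19² + 22.7² − 2·19·22.7·0.54 = 876.29 − 465.804 = 410.486.
Under uncorrelated errors the observed covariances equal the true-score covariances, so only the own-variance terms attenuate.
True-score variance = [19²·0.96 + 22.7²·0.66] − 465.804 = 686.651 − 465.804 = 220.847.
Reliability = 220.847 / 410.486 = 0.5380.

0.5380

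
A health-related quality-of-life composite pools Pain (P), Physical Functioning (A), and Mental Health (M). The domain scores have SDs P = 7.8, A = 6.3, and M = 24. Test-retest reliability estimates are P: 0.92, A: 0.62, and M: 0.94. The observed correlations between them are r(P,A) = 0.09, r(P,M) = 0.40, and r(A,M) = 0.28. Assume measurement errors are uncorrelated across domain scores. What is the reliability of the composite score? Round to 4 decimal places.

0.9407

Var(P+A+M) = 7.8² + 6.3² + 24² + 2·[7.8·6.3·0.09 + 7.8·24·0.40 + 6.3·24·0.28] = 676.53 + 243.277 = 919.807.
Under uncorrelated errors the observed covariances equal the true-score covariances, so only the own-variance terms attenuate.
True-score variance = [7.8²·0.92 + 6.3²·0.62 + 24²·0.94] + 243.277 = 622.021 + 243.277 = 865.298.
Reliability = 865.298 / 919.807 = 0.9407.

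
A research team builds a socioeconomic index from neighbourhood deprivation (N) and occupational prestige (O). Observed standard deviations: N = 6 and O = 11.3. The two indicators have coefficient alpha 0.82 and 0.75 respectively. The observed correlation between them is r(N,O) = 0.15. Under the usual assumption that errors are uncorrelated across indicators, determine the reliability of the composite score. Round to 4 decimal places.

0.7913

Var(N+O) = 6² + 11.3² + 2·[6·11.3·0.15] = 163.69 + 20.34 = 184.03.
With uncorrelated errors the cross-covariances are all true-score covariance, so they carry over unchanged; only the diagonal terms shrink to ρᵢσᵢ².
True-score variance = [6²·0.82 + 11.3²·0.75] + 20.34 = 125.288 + 20.34 = 145.627.
Reliability = 145.627 / 184.03 = 0.7913.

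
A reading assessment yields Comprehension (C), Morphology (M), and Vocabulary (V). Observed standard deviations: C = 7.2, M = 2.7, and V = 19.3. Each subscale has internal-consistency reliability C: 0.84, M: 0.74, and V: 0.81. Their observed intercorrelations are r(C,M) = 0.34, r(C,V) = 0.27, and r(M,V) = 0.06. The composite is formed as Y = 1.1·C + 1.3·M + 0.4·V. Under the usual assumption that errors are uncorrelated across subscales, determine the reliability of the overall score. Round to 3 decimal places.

0.871

Var(Y) = 1.1²·7.2² + 1.3²·2.7² + 0.4²·19.3² + 2·[1.43·7.2·2.7·0.34 + 0.44·7.2·19.3·0.27 + 0.52·2.7·19.3·0.06] = 134.645 + 55.172 = 189.817.
Under uncorrelated errors the observed covariances equal the true-score covariances, so only the own-variance terms attenuate.
True-score variance = [1.1²·7.2²·0.84 + 1.3²·2.7²·0.74 + 0.4²·19.3²·0.81] + 55.172 = 110.082 + 55.172 = 165.254.
Reliability = 165.254 / 189.817 = 0.871.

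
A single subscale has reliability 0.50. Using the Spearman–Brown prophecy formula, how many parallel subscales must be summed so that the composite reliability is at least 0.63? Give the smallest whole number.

k ≥ ρ*(1−ρ₁)/(ρ₁(1−ρ*)) = 0.63·0.50 / (0.50·0.37) = 1.703.
Smallest integer k = 2.

2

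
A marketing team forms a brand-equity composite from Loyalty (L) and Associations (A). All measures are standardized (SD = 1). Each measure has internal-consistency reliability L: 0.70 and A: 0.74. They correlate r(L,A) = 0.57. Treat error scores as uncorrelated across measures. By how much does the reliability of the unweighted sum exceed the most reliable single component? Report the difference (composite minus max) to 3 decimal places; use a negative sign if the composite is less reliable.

0.082

Var(sum) = 2 + 1.14 = 3.14; true-score variance = 1.44 + 1.14 = 2.58; composite reliability = 0.8217.
Max component reliability = 0.7400.
Difference = 0.8217 − 0.7400 = 0.082.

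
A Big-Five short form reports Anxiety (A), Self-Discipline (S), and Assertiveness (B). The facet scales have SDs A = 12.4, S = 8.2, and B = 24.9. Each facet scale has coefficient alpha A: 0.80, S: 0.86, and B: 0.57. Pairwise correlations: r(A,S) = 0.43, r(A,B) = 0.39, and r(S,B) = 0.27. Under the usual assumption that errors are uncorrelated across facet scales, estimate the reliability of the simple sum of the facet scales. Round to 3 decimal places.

0.760

Var(A+S+B) = 12.4² + 8.2² + 24.9² + 2·[12.4·8.2·0.43 + 12.4·24.9·0.39 + 8.2·24.9·0.27] = 841.01 + 438.535 = 1279.54.
Under uncorrelated errors the observed covariances equal the true-score covariances, so only the own-variance terms attenuate.
True-score variance = [12.4²·0.80 + 8.2²·0.86 + 24.9²·0.57] + 438.535 = 534.24 + 438.535 = 972.775.
Reliability = 972.775 / 1279.54 = 0.760.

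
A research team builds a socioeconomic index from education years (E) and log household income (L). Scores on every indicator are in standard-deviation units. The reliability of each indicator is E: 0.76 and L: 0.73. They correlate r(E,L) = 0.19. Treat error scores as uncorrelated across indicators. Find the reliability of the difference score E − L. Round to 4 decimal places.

Var(E−L) = 1 + 1 − 2·0.19 = 2 − 0.38 = 1.62.
Under uncorrelated errors the observed covariances equal the true-score covariances, so only the own-variance terms attenuate.
True-score variance = [0.76 + 0.73] − 0.38 = 1.49 − 0.38 = 1.11.
Reliability = 1.11 / 1.62 = 0.6852.

0.6852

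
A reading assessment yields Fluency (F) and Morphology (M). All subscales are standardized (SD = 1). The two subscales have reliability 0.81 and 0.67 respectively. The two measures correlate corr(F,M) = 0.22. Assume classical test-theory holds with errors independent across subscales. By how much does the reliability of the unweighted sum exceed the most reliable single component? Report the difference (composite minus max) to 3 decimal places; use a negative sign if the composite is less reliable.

Var(sum) = 2 + 0.44 = 2.44; true-score variance = 1.48 + 0.44 = 1.92; composite reliability = 0.7869.
Max component reliability = 0.8100.
Difference = 0.7869 − 0.8100 = -0.023.

-0.023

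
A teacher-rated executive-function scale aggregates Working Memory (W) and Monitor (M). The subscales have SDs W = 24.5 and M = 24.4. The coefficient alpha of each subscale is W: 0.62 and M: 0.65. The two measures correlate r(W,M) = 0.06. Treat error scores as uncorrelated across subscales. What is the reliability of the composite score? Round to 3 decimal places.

Var(W+M) = 24.5² + 24.4² + 2·[24.5·24.4·0.06] = 1195.61 + 71.736 = 1267.35.
Under uncorrelated errors the observed covariances equal the true-score covariances, so only the own-variance terms attenuate.
True-score variance = [24.5²·0.62 + 24.4²·0.65] + 71.736 = 759.139 + 71.736 = 830.875.
Reliability = 830.875 / 1267.35 = 0.656.

0.656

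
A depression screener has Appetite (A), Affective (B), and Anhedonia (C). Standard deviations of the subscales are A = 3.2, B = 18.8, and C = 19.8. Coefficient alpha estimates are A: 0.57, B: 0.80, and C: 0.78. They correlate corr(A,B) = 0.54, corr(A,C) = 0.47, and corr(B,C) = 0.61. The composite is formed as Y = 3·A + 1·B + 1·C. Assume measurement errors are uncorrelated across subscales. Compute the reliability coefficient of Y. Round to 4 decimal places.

Var(Y) = 3²·3.2² + 18.8² + 19.8² + 2·[3·3.2·18.8·0.54 + 3·3.2·19.8·0.47 + 18.8·19.8·0.61] = 837.64 + 827.726 = 1665.37.
Under uncorrelated errors the observed covariances equal the true-score covariances, so only the own-variance terms attenuate.
True-score variance = [3²·3.2²·0.57 + 18.8²·0.80 + 19.8²·0.78] + 827.726 = 641.074 + 827.726 = 1468.8.
Reliability = 1468.8 / 1665.37 = 0.8820.

0.8820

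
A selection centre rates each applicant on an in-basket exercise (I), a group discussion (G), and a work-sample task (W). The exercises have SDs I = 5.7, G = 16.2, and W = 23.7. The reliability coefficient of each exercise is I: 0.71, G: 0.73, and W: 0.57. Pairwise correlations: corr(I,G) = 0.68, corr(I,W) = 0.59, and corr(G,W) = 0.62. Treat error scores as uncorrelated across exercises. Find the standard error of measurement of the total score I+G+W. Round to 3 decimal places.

Var(total) = 856.62 + 761.074 = 1617.69.
True-score variance = 534.812 + 761.074 = 1295.89, so reliability = 0.8011.
Error variance = 1617.69 − 1295.89 = 321.808; SEM = √321.808 = 17.939.

17.939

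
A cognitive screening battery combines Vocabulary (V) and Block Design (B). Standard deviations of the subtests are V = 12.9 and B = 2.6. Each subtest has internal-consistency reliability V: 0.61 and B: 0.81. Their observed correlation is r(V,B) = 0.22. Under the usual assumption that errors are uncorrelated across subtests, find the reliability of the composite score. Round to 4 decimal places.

Var(V+B) = 12.9² + 2.6² + 2·[12.9·2.6·0.22] = 173.17 + 14.7576 = 187.928.
Under uncorrelated errors the observed covariances equal the true-score covariances, so only the own-variance terms attenuate.
True-score variance = [12.9²·0.61 + 2.6²·0.81] + 14.7576 = 106.986 + 14.7576 = 121.743.
Reliability = 121.743 / 187.928 = 0.6478.

0.6478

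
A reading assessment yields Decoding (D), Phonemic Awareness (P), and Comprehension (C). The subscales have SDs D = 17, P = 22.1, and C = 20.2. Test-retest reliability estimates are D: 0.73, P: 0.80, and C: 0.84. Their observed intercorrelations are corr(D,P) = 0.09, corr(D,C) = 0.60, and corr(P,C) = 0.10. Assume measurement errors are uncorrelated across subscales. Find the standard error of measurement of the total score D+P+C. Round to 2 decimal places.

15.52

Var(total) = 1185.45 + 568.99 = 1754.44.
True-score variance = 944.452 + 568.99 = 1513.44, so reliability = 0.8626.
Error variance = 1754.44 − 1513.44 = 240.998; SEM = √240.998 = 15.52.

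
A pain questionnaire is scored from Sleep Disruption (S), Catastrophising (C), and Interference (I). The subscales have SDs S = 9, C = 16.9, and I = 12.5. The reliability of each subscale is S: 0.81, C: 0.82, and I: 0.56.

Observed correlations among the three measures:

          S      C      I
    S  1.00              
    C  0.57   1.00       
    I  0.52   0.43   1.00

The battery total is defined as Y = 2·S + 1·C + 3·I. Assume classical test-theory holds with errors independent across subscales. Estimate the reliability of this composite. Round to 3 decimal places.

Var(Y) = 2²·9² + 16.9² + 3²·12.5² + 2·[2·9·16.9·0.57 + 6·9·12.5·0.52 + 3·16.9·12.5·0.43] = 2015.86 + 1593.81 = 3609.67.
With uncorrelated errors the cross-covariances are all true-score covariance, so they carry over unchanged; only the diagonal terms shrink to ρᵢσᵢ².
True-score variance = [2²·9²·0.81 + 16.9²·0.82 + 3²·12.5²·0.56] + 1593.81 = 1284.14 + 1593.81 = 2877.95.
Reliability = 2877.95 / 3609.67 = 0.797.

0.797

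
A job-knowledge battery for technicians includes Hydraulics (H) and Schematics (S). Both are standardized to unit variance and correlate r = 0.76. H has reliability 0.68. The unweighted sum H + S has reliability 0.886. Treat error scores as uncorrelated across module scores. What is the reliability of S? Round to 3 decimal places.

0.919

Var(H+S) = 2 + 2·0.76 = 3.520.
True-score variance = ρ_H + ρ_S + 2·0.76, so 0.886 = (0.68 + ρ_S + 1.52) / 3.520.
ρ_S = 0.886·3.520 − 0.68 − 1.52 = 0.919.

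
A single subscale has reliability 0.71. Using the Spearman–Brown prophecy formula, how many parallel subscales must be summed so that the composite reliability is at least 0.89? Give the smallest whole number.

k ≥ ρ*(1−ρ₁)/(ρ₁(1−ρ*)) = 0.89·0.29 / (0.71·0.11) = 3.305.
Smallest integer k = 4.

4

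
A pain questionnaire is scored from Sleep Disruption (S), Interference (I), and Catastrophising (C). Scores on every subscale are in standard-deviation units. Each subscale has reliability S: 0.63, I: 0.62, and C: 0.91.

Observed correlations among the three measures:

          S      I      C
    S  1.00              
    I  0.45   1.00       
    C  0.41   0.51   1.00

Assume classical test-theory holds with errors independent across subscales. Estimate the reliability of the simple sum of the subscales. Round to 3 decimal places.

0.854

Var(S+I+C) = 3 + 2·[0.45 + 0.41 + 0.51] = 3 + 2.74 = 5.74.
Because errors are independent across components, Cov(Tᵢ,Tⱼ) = Cov(Xᵢ,Xⱼ); the off-diagonal part of the true-score variance is the same as above.
True-score variance = [0.63 + 0.62 + 0.91] + 2.74 = 2.16 + 2.74 = 4.9.
Reliability = 4.9 / 5.74 = 0.854.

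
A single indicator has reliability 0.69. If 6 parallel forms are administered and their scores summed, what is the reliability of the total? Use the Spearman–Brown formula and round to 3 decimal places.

0.930

ρ_k = kρ / (1 + (k−1)ρ) = 6·0.69 / (1 + 5·0.69) = 4.140 / 4.450 = 0.930.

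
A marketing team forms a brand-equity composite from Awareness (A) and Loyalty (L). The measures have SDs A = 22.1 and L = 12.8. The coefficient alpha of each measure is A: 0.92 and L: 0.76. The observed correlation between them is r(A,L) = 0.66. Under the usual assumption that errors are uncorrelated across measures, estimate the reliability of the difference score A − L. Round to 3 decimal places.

0.719

Var(A−L) = 22.1² + 12.8² − 2·22.1·12.8·0.66 = 652.25 − 373.402 = 278.848.
Under uncorrelated errors the observed covariances equal the true-score covariances, so only the own-variance terms attenuate.
True-score variance = [22.1²·0.92 + 12.8²·0.76] − 373.402 = 573.856 − 373.402 = 200.454.
Reliability = 200.454 / 278.848 = 0.719.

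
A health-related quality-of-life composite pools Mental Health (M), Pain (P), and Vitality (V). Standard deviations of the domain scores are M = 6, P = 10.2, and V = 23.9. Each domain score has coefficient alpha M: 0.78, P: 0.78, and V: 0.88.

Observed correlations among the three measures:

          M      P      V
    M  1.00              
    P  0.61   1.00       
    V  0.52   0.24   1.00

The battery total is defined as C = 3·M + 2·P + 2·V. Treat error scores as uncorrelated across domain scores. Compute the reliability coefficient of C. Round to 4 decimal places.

Var(C) = 3²·6² + 2²·10.2² + 2²·23.9² + 2·[6·6·10.2·0.61 + 6·6·23.9·0.52 + 4·10.2·23.9·0.24] = 3025 + 1810.86 = 4835.86.
Under uncorrelated errors the observed covariances equal the true-score covariances, so only the own-variance terms attenuate.
True-score variance = [3²·6²·0.78 + 2²·10.2²·0.78 + 2²·23.9²·0.88] + 1810.86 = 2587.98 + 1810.86 = 4398.84.
Reliability = 4398.84 / 4835.86 = 0.9096.

0.9096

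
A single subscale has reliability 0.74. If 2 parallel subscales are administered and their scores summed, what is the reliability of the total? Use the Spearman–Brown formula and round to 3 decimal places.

0.851

ρ_k = kρ / (1 + (k−1)ρ) = 2·0.74 / (1 + 1·0.74) = 1.480 / 1.740 = 0.851.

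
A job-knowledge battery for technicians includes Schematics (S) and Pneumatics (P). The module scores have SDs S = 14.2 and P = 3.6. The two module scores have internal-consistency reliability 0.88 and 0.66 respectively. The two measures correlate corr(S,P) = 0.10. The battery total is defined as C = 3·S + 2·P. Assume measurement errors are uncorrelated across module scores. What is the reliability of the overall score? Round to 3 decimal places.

Var(C) = 3²·14.2² + 2²·3.6² + 2·[6·14.2·3.6·0.10] = 1866.6 + 61.344 = 1927.94.
Under uncorrelated errors the observed covariances equal the true-score covariances, so only the own-variance terms attenuate.
True-score variance = [3²·14.2²·0.88 + 2²·3.6²·0.66] + 61.344 = 1631.2 + 61.344 = 1692.55.
Reliability = 1692.55 / 1927.94 = 0.878.

0.878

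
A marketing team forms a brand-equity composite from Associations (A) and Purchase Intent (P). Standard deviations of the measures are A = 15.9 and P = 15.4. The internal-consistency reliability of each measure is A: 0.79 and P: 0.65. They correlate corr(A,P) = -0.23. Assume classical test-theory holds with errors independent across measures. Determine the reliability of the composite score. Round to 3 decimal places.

Var(A+P) = 15.9² + 15.4² + 2·[15.9·15.4·(-0.23)] = 489.97 − 112.636 = 377.334.
Because errors are independent across components, Cov(Tᵢ,Tⱼ) = Cov(Xᵢ,Xⱼ); the off-diagonal part of the true-score variance is the same as above.
True-score variance = [15.9²·0.79 + 15.4²·0.65] − 112.636 = 353.874 − 112.636 = 241.238.
Reliability = 241.238 / 377.334 = 0.639.

0.639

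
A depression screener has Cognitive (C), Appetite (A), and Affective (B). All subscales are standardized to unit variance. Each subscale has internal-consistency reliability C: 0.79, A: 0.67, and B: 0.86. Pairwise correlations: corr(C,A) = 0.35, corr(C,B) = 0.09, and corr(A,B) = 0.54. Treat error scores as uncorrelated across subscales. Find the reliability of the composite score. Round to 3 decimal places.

Var(C+A+B) = 3 + 2·[0.35 + 0.09 + 0.54] = 3 + 1.96 = 4.96.
With uncorrelated errors the cross-covariances are all true-score covariance, so they carry over unchanged; only the diagonal terms shrink to ρᵢσᵢ².
True-score variance = [0.79 + 0.67 + 0.86] + 1.96 = 2.32 + 1.96 = 4.28.
Reliability = 4.28 / 4.96 = 0.863.

0.863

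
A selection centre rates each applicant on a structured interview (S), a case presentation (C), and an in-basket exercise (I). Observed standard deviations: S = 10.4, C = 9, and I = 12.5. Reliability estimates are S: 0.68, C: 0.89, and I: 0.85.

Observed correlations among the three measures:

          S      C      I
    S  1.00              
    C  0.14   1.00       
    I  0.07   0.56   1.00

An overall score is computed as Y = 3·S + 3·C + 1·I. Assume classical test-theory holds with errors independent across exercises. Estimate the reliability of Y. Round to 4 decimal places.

Var(Y) = 3²·10.4² + 3²·9² + 12.5² + 2·[9·10.4·9·0.14 + 3·10.4·12.5·0.07 + 3·9·12.5·0.56] = 1858.69 + 668.472 = 2527.16.
Because errors are independent across components, Cov(Tᵢ,Tⱼ) = Cov(Xᵢ,Xⱼ); the off-diagonal part of the true-score variance is the same as above.
True-score variance = [3²·10.4²·0.68 + 3²·9²·0.89 + 12.5²·0.85] + 668.472 = 1443.56 + 668.472 = 2112.03.
Reliability = 2112.03 / 2527.16 = 0.8357.

0.8357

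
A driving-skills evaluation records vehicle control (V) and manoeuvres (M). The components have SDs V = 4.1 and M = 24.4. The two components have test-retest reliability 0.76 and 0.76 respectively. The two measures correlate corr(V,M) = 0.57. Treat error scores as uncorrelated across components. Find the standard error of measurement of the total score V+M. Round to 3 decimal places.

12.121

Var(total) = 612.17 + 114.046 = 726.216.
True-score variance = 465.249 + 114.046 = 579.295, so reliability = 0.7977.
Error variance = 726.216 − 579.295 = 146.921; SEM = √146.921 = 12.121.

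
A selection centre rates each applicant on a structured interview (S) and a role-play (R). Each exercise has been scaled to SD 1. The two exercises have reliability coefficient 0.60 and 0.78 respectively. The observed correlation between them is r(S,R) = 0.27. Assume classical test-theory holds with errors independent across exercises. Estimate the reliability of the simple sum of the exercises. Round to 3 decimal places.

Var(S+R) = 2 + 2·[0.27] = 2 + 0.54 = 2.54.
Because errors are independent across components, Cov(Tᵢ,Tⱼ) = Cov(Xᵢ,Xⱼ); the off-diagonal part of the true-score variance is the same as above.
True-score variance = [0.60 + 0.78] + 0.54 = 1.38 + 0.54 = 1.92.
Reliability = 1.92 / 2.54 = 0.756.

0.756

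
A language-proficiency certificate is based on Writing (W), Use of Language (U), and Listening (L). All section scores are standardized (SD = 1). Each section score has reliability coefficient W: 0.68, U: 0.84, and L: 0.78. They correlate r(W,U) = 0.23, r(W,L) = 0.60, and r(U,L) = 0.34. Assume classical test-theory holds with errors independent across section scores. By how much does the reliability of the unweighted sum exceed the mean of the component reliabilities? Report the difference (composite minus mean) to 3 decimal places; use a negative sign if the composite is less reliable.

0.102

Var(sum) = 3 + 2.34 = 5.34; true-score variance = 2.3 + 2.34 = 4.64; composite reliability = 0.8689.
Mean component reliability = 0.7667.
Difference = 0.8689 − 0.7667 = 0.102.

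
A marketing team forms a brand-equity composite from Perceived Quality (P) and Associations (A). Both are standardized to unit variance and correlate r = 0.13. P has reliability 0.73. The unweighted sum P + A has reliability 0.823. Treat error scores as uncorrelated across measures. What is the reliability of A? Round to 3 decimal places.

0.870

Var(P+A) = 2 + 2·0.13 = 2.260.
True-score variance = ρ_P + ρ_A + 2·0.13, so 0.823 = (0.73 + ρ_A + 0.26) / 2.260.
ρ_A = 0.823·2.260 − 0.73 − 0.26 = 0.870.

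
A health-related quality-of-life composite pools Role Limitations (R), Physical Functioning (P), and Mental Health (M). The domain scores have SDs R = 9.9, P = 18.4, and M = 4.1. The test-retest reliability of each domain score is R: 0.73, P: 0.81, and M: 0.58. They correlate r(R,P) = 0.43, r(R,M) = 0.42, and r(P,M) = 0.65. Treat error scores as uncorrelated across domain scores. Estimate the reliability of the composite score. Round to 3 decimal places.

Var(R+P+M) = 9.9² + 18.4² + 4.1² + 2·[9.9·18.4·0.43 + 9.9·4.1·0.42 + 18.4·4.1·0.65] = 453.38 + 288.825 = 742.205.
With uncorrelated errors the cross-covariances are all true-score covariance, so they carry over unchanged; only the diagonal terms shrink to ρᵢσᵢ².
True-score variance = [9.9²·0.73 + 18.4²·0.81 + 4.1²·0.58] + 288.825 = 355.531 + 288.825 = 644.356.
Reliability = 644.356 / 742.205 = 0.868.

0.868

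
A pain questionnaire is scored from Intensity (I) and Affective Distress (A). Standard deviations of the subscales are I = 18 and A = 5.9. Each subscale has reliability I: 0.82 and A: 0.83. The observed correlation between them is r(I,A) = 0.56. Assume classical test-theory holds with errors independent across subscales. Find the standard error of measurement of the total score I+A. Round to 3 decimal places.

Var(total) = 358.81 + 118.944 = 477.754.
True-score variance = 294.572 + 118.944 = 413.516, so reliability = 0.8655.
Error variance = 477.754 − 413.516 = 64.2377; SEM = √64.2377 = 8.015.

8.015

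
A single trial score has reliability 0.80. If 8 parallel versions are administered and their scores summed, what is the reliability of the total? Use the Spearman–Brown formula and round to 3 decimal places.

ρ_k = kρ / (1 + (k−1)ρ) = 8·0.80 / (1 + 7·0.80) = 6.400 / 6.600 = 0.970.

0.970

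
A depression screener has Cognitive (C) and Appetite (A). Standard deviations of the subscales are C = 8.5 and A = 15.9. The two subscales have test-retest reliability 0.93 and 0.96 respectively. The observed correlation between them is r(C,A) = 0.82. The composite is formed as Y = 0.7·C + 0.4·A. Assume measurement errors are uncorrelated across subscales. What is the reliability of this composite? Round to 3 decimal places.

0.970

Var(Y) = 0.7²·8.5² + 0.4²·15.9² + 2·[0.28·8.5·15.9·0.82] = 75.8521 + 62.0609 = 137.913.
With uncorrelated errors the cross-covariances are all true-score covariance, so they carry over unchanged; only the diagonal terms shrink to ρᵢσᵢ².
True-score variance = [0.7²·8.5²·0.93 + 0.4²·15.9²·0.96] + 62.0609 = 71.7559 + 62.0609 = 133.817.
Reliability = 133.817 / 137.913 = 0.970.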